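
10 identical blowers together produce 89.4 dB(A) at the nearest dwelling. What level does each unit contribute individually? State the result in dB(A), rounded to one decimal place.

Dividing the total intensity by 10 lowers the level by 10·log₁₀ 10 = 10.000 dB: L₁ = 89.4 − 10.000.

79.4 dB(A)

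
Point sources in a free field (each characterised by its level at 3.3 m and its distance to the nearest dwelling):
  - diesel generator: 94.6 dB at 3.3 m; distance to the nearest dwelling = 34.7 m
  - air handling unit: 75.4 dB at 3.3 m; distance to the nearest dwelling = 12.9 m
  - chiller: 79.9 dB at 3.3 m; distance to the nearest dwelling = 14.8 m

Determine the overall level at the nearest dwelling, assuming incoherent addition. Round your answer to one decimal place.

75.2 dB

Propagate each source to the receiver with L = L_ref − 20·log₁₀(r/r_ref), then add intensities.
diesel generator: 94.6 − 20·log₁₀(34.7/3.3) = 94.6 − 20.44 = 74.16 dB.
air handling unit: 75.4 − 20·log₁₀(12.9/3.3) = 75.4 − 11.84 = 63.56 dB.
chiller: 79.9 − 20·log₁₀(14.8/3.3) = 79.9 − 13.03 = 66.87 dB.
Σ 10^(L/10) = 3.321e+07 → L_total = 10·log₁₀(3.321e+07) = 75.21 dB.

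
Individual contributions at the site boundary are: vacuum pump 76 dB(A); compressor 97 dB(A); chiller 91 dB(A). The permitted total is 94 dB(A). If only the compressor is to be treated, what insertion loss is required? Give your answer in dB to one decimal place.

Everything except the compressor sums to 10^(76/10) + 10^(91/10) = 1.299e+09 in linear terms, 91.14 dB(A).
The limit corresponds to 10^(94/10) = 2.512e+09; subtracting the fixed part leaves 1.213e+09 for the compressor, i.e. 90.84 dB(A).
Required insertion loss = 97 − 90.84 = 6.16 dB.

6.2 dB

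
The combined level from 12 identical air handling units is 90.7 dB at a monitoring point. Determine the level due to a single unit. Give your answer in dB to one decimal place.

79.9 dB

12 equal contributions raise the level by 10·log₁₀ 12 = 10.792 dB, so each unit alone gives 90.7 − 10.792.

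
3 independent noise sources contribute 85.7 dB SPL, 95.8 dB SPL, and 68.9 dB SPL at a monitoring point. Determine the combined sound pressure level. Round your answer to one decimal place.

96.2 dB SPL

For uncorrelated sources the intensities add, so convert each level to linear form, sum, and take 10·log₁₀ of the total.
Σ 10^(L/10) = 10^(85.7/10) + 10^(95.8/10) + 10^(68.9/10) = 4.181e+09.
L_total = 10·log₁₀(4.181e+09) = 96.21 dB SPL.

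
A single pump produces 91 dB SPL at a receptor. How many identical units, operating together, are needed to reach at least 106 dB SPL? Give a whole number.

The shortfall is 106 − 91 = 15.0 dB, and N units add 10·log₁₀ N, so need 10·log₁₀ N ≥ 15.0.
N ≥ 10^(15.0/10) = 31.623, so N = 32.

32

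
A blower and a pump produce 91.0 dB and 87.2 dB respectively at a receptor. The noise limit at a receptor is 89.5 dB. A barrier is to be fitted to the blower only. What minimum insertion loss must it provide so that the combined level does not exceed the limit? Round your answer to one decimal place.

Everything except the blower sums to 10^(87.2/10) = 5.248e+08 in linear terms, 87.20 dB.
To meet 89.5 dB overall, the treated blower may contribute at most 10^(89.5/10) − 5.248e+08 = 3.664e+08, i.e. 85.64 dB.
Required insertion loss = 91.0 − 85.64 = 5.36 dB.

5.4 dB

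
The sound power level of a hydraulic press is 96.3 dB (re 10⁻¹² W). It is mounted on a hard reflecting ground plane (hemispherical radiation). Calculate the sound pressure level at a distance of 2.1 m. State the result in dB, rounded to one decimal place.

81.9 dB

The power spreads over a hemisphere of area 2π·r², so L_p = L_w − 10·log₁₀(2π·r²).
2π·r² = 27.71 m², 10·log₁₀ of that is 14.426 dB.
L_p = 96.3 − 14.426 = 81.87 dB.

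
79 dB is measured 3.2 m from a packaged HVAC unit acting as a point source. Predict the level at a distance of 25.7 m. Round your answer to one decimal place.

Point-source attenuation: ΔL = 20·log₁₀(r₂/r₁) = 20·log₁₀(25.7/3.2) = 18.096 dB.
L₂ = 79 − 20·log₁₀(25.7/3.2) = 79 − 18.096 = 60.90 dB.

60.9 dB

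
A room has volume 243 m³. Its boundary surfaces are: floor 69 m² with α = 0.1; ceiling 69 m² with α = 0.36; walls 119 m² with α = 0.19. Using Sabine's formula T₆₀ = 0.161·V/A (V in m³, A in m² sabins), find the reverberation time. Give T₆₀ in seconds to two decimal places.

0.72 s

A = Σ Sᵢαᵢ = 69·0.1 + 69·0.36 + 119·0.19 = 54.35 m².
T₆₀ = 0.161 × 243 / 54.35 = 0.720 s.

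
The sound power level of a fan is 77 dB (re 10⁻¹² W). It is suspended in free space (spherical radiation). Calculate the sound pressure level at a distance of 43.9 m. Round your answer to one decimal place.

Free-field spherical radiation: L_p = L_w − 10·log₁₀(4π·r²), r = 43.9 m.
4π·r² = 2.422e+04 m², 10·log₁₀ of that is 43.841 dB.
L_p = 77 − 43.841 = 33.16 dB.

33.2 dB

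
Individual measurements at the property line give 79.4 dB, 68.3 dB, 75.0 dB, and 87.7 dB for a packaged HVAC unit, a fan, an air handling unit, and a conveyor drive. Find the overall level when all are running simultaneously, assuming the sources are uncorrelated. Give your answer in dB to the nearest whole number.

89 dB

Incoherent sources combine by intensity addition: L_total = 10·log₁₀(Σ 10^(L_i/10)).
Σ 10^(L/10) = 10^(79.4/10) + 10^(68.3/10) + 10^(75.0/10) + 10^(87.7/10) = 7.143e+08.
L_total = 10·log₁₀(7.143e+08) = 88.54 dB.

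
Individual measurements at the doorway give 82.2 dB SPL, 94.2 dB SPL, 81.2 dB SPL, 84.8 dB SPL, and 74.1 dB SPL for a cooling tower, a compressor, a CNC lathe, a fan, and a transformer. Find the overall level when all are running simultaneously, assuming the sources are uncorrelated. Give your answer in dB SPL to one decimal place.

95.1 dB SPL

Incoherent sources combine by intensity addition: L_total = 10·log₁₀(Σ 10^(L_i/10)).
Σ 10^(L/10) = 10^(82.2/10) + 10^(94.2/10) + 10^(81.2/10) + 10^(84.8/10) + 10^(74.1/10) = 3.256e+09.
L_total = 10·log₁₀(3.256e+09) = 95.13 dB SPL.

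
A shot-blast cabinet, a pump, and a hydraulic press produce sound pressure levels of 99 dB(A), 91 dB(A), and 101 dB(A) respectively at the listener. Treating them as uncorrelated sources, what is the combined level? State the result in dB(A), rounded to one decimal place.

For uncorrelated sources the intensities add, so convert each level to linear form, sum, and take 10·log₁₀ of the total.
Σ 10^(L/10) = 10^(99/10) + 10^(91/10) + 10^(101/10) = 2.179e+10.
L_total = 10·log₁₀(2.179e+10) = 103.38 dB(A).

103.4 dB(A)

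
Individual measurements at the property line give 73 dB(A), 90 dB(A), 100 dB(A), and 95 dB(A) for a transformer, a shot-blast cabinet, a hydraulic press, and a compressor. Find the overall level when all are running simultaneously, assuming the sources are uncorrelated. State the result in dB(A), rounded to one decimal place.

101.5 dB(A)

Incoherent sources combine by intensity addition: L_total = 10·log₁₀(Σ 10^(L_i/10)).
Σ 10^(L/10) = 10^(73/10) + 10^(90/10) + 10^(100/10) + 10^(95/10) = 1.418e+10.
L_total = 10·log₁₀(1.418e+10) = 101.52 dB(A).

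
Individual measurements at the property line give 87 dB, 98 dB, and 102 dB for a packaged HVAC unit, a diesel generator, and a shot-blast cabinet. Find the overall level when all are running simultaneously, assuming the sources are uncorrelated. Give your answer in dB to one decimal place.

103.6 dB

For uncorrelated sources the intensities add, so convert each level to linear form, sum, and take 10·log₁₀ of the total.
Σ 10^(L/10) = 10^(87/10) + 10^(98/10) + 10^(102/10) = 2.266e+10.
L_total = 10·log₁₀(2.266e+10) = 103.55 dB.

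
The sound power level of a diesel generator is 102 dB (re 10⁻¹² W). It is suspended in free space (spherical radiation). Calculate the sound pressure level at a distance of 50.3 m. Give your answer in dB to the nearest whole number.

The power spreads over a sphere of area 4π·r², so L_p = L_w − 10·log₁₀(4π·r²).
4π·r² = 3.179e+04 m², 10·log₁₀ of that is 45.023 dB.
L_p = 102 − 45.023 = 56.98 dB.

57 dB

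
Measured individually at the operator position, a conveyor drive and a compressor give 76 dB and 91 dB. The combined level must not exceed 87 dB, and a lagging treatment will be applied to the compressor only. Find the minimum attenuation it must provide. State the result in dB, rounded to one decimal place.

4.4 dB

The untreated sources together contribute 10^(76/10) = 3.981e+07, i.e. 76.00 dB.
The limit corresponds to 10^(87/10) = 5.012e+08; subtracting the fixed part leaves 4.614e+08 for the compressor, i.e. 86.64 dB.
Required insertion loss = 91 − 86.64 = 4.36 dB.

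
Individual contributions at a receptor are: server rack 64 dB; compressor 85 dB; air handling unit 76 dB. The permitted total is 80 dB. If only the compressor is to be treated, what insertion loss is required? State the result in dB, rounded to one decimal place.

Fixed contribution from the other sources: Σ 10^(L/10) = 10^(64/10) + 10^(76/10) = 4.232e+07 (76.27 dB).
The limit corresponds to 10^(80/10) = 1.000e+08; subtracting the fixed part leaves 5.768e+07 for the compressor, i.e. 77.61 dB.
So the compressor must be reduced from 85 to 77.61 dB: IL = 7.39 dB.

7.4 dB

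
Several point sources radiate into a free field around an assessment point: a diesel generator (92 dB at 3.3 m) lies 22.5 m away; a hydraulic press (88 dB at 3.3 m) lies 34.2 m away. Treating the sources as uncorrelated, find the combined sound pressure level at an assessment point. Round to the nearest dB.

76 dB

First find each source's level at the receiver (point-source: −20·log₁₀(r/r_ref)), then combine on an intensity basis.
diesel generator: 92 − 20·log₁₀(22.5/3.3) = 92 − 16.67 = 75.33 dB.
hydraulic press: 88 − 20·log₁₀(34.2/3.3) = 88 − 20.31 = 67.69 dB.
Σ 10^(L/10) = 3.997e+07 → L_total = 10·log₁₀(3.997e+07) = 76.02 dB.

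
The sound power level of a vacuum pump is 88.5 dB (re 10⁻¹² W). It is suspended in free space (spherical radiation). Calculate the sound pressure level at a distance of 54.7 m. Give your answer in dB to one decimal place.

The power spreads over a sphere of area 4π·r², so L_p = L_w − 10·log₁₀(4π·r²).
4π·r² = 3.76e+04 m², 10·log₁₀ of that is 45.752 dB.
L_p = 88.5 − 45.752 = 42.75 dB.

42.7 dB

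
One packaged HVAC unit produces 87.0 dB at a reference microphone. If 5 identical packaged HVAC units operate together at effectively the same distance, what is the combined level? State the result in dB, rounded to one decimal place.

94.0 dB

L_total = L₁ + 10·log₁₀ N for N identical incoherent sources.
L_total = 87.0 + 10·log₁₀(5) = 87.0 + 6.990 = 93.99 dB.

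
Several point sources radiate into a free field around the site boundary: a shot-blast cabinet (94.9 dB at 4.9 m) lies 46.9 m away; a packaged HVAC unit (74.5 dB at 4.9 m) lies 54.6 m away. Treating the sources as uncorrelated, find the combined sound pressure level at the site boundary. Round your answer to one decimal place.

Apply inverse-square spreading to bring every level to the receiver, then sum 10^(L/10).
shot-blast cabinet: 94.9 − 20·log₁₀(46.9/4.9) = 94.9 − 19.62 = 75.28 dB.
packaged HVAC unit: 74.5 − 20·log₁₀(54.6/4.9) = 74.5 − 20.94 = 53.56 dB.
Σ 10^(L/10) = 3.396e+07 → L_total = 10·log₁₀(3.396e+07) = 75.31 dB.

75.3 dB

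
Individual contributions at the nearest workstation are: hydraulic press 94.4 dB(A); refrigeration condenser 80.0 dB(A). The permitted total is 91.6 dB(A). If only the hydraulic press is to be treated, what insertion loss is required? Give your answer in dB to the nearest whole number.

3 dB

Fixed contribution from the other source: Σ 10^(L/10) = 10^(80.0/10) = 1.000e+08 (80.00 dB(A)).
To meet 91.6 dB(A) overall, the treated hydraulic press may contribute at most 10^(91.6/10) − 1.000e+08 = 1.345e+09, i.e. 91.29 dB(A).
So the hydraulic press must be reduced from 94.4 to 91.29 dB(A): IL = 3.11 dB.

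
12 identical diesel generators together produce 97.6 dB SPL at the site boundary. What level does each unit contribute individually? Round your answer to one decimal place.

For N identical incoherent sources L_total = L₁ + 10·log₁₀ N, so L₁ = 97.6 − 10·log₁₀(12) = 97.6 − 10.792.

86.8 dB SPL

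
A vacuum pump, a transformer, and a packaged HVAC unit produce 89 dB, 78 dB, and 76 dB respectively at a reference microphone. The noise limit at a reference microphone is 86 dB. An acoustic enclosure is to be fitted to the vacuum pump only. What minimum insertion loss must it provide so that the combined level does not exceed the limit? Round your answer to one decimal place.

The untreated sources together contribute 10^(78/10) + 10^(76/10) = 1.029e+08, i.e. 80.12 dB.
The limit corresponds to 10^(86/10) = 3.981e+08; subtracting the fixed part leaves 2.952e+08 for the vacuum pump, i.e. 84.70 dB.
Required insertion loss = 89 − 84.70 = 4.30 dB.

4.3 dB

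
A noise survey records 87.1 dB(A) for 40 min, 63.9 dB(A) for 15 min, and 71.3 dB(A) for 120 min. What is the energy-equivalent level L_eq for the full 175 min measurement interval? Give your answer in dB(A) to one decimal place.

81.0 dB(A)

Weight each interval's intensity by its duration and average over T = 175 min:
Σ tᵢ·10^(Lᵢ/10) = 40·10^(87.1/10) + 15·10^(63.9/10) + 120·10^(71.3/10) = 2.217e+10.
L_eq = 10·log₁₀(2.217e+10/175) = 81.03 dB(A).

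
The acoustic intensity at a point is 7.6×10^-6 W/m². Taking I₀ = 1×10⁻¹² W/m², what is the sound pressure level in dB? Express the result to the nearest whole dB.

69 dB

L = 10·log₁₀(I/I₀) = 10·log₁₀(7.6×10^-6/10⁻¹²) = 10·log₁₀(7.6×10^6).
L = 10·(0.8808 + 6) = 68.81 dB.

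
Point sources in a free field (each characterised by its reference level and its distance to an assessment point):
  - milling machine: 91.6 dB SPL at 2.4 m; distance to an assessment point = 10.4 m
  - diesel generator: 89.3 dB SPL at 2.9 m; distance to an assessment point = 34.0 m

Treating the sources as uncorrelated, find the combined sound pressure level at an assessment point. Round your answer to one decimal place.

Propagate each source to the receiver with L = L_ref − 20·log₁₀(r/r_ref), then add intensities.
milling machine: 91.6 − 20·log₁₀(10.4/2.4) = 91.6 − 12.74 = 78.86 dB SPL.
diesel generator: 89.3 − 20·log₁₀(34.0/2.9) = 89.3 − 21.38 = 67.92 dB SPL.
Σ 10^(L/10) = 8.317e+07 → L_total = 10·log₁₀(8.317e+07) = 79.20 dB SPL.

79.2 dB SPL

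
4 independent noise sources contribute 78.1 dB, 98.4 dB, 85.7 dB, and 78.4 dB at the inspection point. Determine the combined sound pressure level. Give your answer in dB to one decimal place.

For uncorrelated sources the intensities add, so convert each level to linear form, sum, and take 10·log₁₀ of the total.
Σ 10^(L/10) = 10^(78.1/10) + 10^(98.4/10) + 10^(85.7/10) + 10^(78.4/10) = 7.424e+09.
L_total = 10·log₁₀(7.424e+09) = 98.71 dB.

98.7 dB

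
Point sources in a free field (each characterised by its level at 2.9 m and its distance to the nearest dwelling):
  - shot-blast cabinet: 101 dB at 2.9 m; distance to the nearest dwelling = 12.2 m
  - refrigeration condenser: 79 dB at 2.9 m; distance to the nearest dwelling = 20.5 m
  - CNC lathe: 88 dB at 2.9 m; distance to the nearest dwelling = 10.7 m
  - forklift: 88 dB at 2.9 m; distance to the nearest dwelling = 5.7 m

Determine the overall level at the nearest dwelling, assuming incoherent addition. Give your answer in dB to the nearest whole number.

90 dB

Propagate each source to the receiver with L = L_ref − 20·log₁₀(r/r_ref), then add intensities.
shot-blast cabinet: 101 − 20·log₁₀(12.2/2.9) = 101 − 12.48 = 88.52 dB.
refrigeration condenser: 79 − 20·log₁₀(20.5/2.9) = 79 − 16.99 = 62.01 dB.
CNC lathe: 88 − 20·log₁₀(10.7/2.9) = 88 − 11.34 = 76.66 dB.
forklift: 88 − 20·log₁₀(5.7/2.9) = 88 − 5.87 = 82.13 dB.
Σ 10^(L/10) = 9.226e+08 → L_total = 10·log₁₀(9.226e+08) = 89.65 dB.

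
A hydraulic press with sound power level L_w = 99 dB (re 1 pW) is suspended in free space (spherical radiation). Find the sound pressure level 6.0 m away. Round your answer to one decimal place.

L_p = L_w − 10·log₁₀(4π·r²) with r = 6.0 m.
4π·r² = 452.4 m², 10·log₁₀ of that is 26.555 dB.
L_p = 99 − 26.555 = 72.44 dB.

72.4 dB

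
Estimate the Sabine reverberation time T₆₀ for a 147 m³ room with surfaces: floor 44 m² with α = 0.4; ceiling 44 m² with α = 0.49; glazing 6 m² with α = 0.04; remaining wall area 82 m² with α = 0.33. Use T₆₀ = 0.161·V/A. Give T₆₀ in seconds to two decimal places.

0.36 s

Summing Sᵢαᵢ: 44·0.4 + 44·0.49 + 6·0.04 + 82·0.33 = 66.46 m².
T₆₀ = 0.161·V/A = 0.161·147/66.46 = 0.356 s.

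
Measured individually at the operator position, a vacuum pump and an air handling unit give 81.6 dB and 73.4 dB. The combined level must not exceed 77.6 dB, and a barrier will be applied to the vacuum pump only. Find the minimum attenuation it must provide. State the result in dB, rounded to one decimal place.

6.1 dB

Fixed contribution from the other source: Σ 10^(L/10) = 10^(73.4/10) = 2.188e+07 (73.40 dB).
The limit corresponds to 10^(77.6/10) = 5.754e+07; subtracting the fixed part leaves 3.567e+07 for the vacuum pump, i.e. 75.52 dB.
Required insertion loss = 81.6 − 75.52 = 6.08 dB.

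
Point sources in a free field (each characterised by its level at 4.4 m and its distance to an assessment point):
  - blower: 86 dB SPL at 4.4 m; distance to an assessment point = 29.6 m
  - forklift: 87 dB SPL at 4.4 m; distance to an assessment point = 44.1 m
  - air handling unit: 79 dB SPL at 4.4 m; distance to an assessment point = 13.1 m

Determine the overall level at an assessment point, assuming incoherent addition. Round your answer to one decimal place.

73.6 dB SPL

Apply inverse-square spreading to bring every level to the receiver, then sum 10^(L/10).
blower: 86 − 20·log₁₀(29.6/4.4) = 86 − 16.56 = 69.44 dB SPL.
forklift: 87 − 20·log₁₀(44.1/4.4) = 87 − 20.02 = 66.98 dB SPL.
air handling unit: 79 − 20·log₁₀(13.1/4.4) = 79 − 9.48 = 69.52 dB SPL.
Σ 10^(L/10) = 2.275e+07 → L_total = 10·log₁₀(2.275e+07) = 73.57 dB SPL.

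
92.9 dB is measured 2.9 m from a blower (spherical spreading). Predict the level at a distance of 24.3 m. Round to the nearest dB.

74 dB

Spherical spreading from a point source gives a 20·log₁₀(r₂/r₁) drop.
L₂ = 92.9 − 20·log₁₀(24.3/2.9) = 92.9 − 18.464 = 74.44 dB.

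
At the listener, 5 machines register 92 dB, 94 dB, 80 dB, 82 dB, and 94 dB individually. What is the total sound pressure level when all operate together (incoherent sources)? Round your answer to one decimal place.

For uncorrelated sources the intensities add, so convert each level to linear form, sum, and take 10·log₁₀ of the total.
Σ 10^(L/10) = 10^(92/10) + 10^(94/10) + 10^(80/10) + 10^(82/10) + 10^(94/10) = 6.867e+09.
L_total = 10·log₁₀(6.867e+09) = 98.37 dB.

98.4 dB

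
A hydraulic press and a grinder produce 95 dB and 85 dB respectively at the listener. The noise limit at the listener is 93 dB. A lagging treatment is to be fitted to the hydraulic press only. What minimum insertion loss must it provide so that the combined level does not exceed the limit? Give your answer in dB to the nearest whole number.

3 dB

Everything except the hydraulic press sums to 10^(85/10) = 3.162e+08 in linear terms, 85.00 dB.
The limit corresponds to 10^(93/10) = 1.995e+09; subtracting the fixed part leaves 1.679e+09 for the hydraulic press, i.e. 92.25 dB.
Required insertion loss = 95 − 92.25 = 2.75 dB.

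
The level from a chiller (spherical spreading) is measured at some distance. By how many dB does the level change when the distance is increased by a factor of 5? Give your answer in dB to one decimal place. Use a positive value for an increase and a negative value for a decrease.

With spherical spreading the level changes by −20·log₁₀(r₂/r₁).
ΔL = −20·log₁₀(5) = -13.98 dB.

-14.0 dB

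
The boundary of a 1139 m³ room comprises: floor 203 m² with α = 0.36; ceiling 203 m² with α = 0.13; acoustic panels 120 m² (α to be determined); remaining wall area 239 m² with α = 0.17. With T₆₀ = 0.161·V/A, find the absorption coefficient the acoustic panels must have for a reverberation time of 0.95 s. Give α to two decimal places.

Required total absorption A = 0.161·1139/0.95 = 193.03 m².
Absorption from the other surfaces = 203·0.36 + 203·0.13 + 239·0.17 = 140.10 m², so the acoustic panels must supply 52.93 m² over 120 m².
α = 52.93/120 = 0.441.

0.44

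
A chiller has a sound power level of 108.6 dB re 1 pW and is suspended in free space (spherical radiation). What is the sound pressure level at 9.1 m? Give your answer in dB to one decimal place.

78.4 dB

L_p = L_w − 10·log₁₀(4π·r²) with r = 9.1 m.
4π·r² = 1041 m², 10·log₁₀ of that is 30.173 dB.
L_p = 108.6 − 30.173 = 78.43 dB.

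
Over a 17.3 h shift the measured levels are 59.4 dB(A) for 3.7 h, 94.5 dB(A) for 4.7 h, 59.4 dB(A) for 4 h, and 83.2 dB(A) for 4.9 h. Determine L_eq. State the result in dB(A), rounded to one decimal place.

The energy average is taken in the linear domain: L_eq = 10·log₁₀[(Σ tᵢ·10^(Lᵢ/10))/T], T = 17.3 h.
Σ tᵢ·10^(Lᵢ/10) = 3.7·10^(59.4/10) + 4.7·10^(94.5/10) + 4·10^(59.4/10) + 4.9·10^(83.2/10) = 1.428e+10.
L_eq = 10·log₁₀(1.428e+10/17.3) = 89.17 dB(A).

89.2 dB(A)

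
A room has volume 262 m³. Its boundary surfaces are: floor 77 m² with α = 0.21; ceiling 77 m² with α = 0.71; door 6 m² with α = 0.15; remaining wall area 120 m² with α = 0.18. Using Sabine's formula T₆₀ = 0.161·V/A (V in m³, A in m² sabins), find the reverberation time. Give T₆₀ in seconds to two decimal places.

A = Σ Sᵢαᵢ = 77·0.21 + 77·0.71 + 6·0.15 + 120·0.18 = 93.34 m².
T₆₀ = 0.161·V/A = 0.161·262/93.34 = 0.452 s.

0.45 s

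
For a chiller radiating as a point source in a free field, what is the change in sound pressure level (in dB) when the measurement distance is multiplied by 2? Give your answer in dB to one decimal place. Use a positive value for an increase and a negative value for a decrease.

A point source loses 6 dB per doubling of distance; generally ΔL = −20·log₁₀(r₂/r₁).
ΔL = −20·log₁₀(2) = -6.02 dB.

-6.0 dB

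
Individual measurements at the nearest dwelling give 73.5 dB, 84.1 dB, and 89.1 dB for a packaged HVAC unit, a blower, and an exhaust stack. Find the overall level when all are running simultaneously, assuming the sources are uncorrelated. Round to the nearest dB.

For uncorrelated sources the intensities add, so convert each level to linear form, sum, and take 10·log₁₀ of the total.
Σ 10^(L/10) = 10^(73.5/10) + 10^(84.1/10) + 10^(89.1/10) = 1.092e+09.
L_total = 10·log₁₀(1.092e+09) = 90.38 dB.

90 dB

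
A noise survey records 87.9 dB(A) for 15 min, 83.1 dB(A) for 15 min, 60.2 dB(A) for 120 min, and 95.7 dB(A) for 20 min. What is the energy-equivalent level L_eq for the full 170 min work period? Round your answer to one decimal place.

87.1 dB(A)

L_eq = 10·log₁₀[(1/T)·Σ tᵢ·10^(Lᵢ/10)] with T = 170 min.
Σ tᵢ·10^(Lᵢ/10) = 15·10^(87.9/10) + 15·10^(83.1/10) + 120·10^(60.2/10) + 20·10^(95.7/10) = 8.674e+10.
L_eq = 10·log₁₀(8.674e+10/170) = 87.08 dB(A).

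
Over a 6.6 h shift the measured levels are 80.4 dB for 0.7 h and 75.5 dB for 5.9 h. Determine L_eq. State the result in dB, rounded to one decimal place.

76.4 dB

The energy average is taken in the linear domain: L_eq = 10·log₁₀[(Σ tᵢ·10^(Lᵢ/10))/T], T = 6.6 h.
Σ tᵢ·10^(Lᵢ/10) = 0.7·10^(80.4/10) + 5.9·10^(75.5/10) = 2.861e+08.
L_eq = 10·log₁₀(2.861e+08/6.6) = 76.37 dB.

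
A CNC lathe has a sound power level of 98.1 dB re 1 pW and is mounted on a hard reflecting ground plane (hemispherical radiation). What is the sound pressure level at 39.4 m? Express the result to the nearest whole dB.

58 dB

The power spreads over a hemisphere of area 2π·r², so L_p = L_w − 10·log₁₀(2π·r²).
2π·r² = 9754 m², 10·log₁₀ of that is 39.892 dB.
L_p = 98.1 − 39.892 = 58.21 dB.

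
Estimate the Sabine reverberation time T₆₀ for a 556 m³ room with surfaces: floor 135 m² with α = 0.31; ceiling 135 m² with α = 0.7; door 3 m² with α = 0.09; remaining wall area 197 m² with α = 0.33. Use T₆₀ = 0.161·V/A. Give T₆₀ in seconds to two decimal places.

0.44 s

Summing Sᵢαᵢ: 135·0.31 + 135·0.7 + 3·0.09 + 197·0.33 = 201.63 m².
T₆₀ = 0.161 × 556 / 201.63 = 0.444 s.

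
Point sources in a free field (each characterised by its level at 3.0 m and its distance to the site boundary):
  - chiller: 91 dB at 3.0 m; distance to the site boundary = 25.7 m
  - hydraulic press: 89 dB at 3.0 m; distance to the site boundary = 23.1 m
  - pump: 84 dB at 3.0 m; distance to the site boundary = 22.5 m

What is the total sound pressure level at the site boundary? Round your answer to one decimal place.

Propagate each source to the receiver with L = L_ref − 20·log₁₀(r/r_ref), then add intensities.
chiller: 91 − 20·log₁₀(25.7/3.0) = 91 − 18.66 = 72.34 dB.
hydraulic press: 89 − 20·log₁₀(23.1/3.0) = 89 − 17.73 = 71.27 dB.
pump: 84 − 20·log₁₀(22.5/3.0) = 84 − 17.50 = 66.50 dB.
Σ 10^(L/10) = 3.502e+07 → L_total = 10·log₁₀(3.502e+07) = 75.44 dB.

75.4 dB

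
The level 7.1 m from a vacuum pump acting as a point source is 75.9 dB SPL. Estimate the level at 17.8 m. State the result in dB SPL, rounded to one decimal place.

Spherical spreading from a point source gives a 20·log₁₀(r₂/r₁) drop.
L₂ = 75.9 − 20·log₁₀(17.8/7.1) = 75.9 − 7.983 = 67.92 dB SPL.

67.9 dB SPL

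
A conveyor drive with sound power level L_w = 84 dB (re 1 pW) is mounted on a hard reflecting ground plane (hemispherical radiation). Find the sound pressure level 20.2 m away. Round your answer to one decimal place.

49.9 dB

The power spreads over a hemisphere of area 2π·r², so L_p = L_w − 10·log₁₀(2π·r²).
2π·r² = 2564 m², 10·log₁₀ of that is 34.089 dB.
L_p = 84 − 34.089 = 49.91 dB.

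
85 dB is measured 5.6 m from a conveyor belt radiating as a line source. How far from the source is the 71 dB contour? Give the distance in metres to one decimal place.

For a line source L₁ − L₂ = 10·log₁₀(r₂/r₁), so r₂ = r₁·10^((L₁−L₂)/10).
r₂ = 5.6·10^((85−71)/10) = 5.6·10^(14.0/10) = 140.67 m.

140.7 m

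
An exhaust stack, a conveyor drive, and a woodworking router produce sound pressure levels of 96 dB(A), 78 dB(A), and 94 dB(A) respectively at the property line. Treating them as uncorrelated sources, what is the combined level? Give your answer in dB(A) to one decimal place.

Incoherent sources combine by intensity addition: L_total = 10·log₁₀(Σ 10^(L_i/10)).
Σ 10^(L/10) = 10^(96/10) + 10^(78/10) + 10^(94/10) = 6.556e+09.
L_total = 10·log₁₀(6.556e+09) = 98.17 dB(A).

98.2 dB(A)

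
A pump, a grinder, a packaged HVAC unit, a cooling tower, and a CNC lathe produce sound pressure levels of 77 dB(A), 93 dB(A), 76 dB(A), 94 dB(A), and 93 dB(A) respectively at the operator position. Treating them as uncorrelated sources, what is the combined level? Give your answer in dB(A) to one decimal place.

98.2 dB(A)

Incoherent sources combine by intensity addition: L_total = 10·log₁₀(Σ 10^(L_i/10)).
Σ 10^(L/10) = 10^(77/10) + 10^(93/10) + 10^(76/10) + 10^(94/10) + 10^(93/10) = 6.592e+09.
L_total = 10·log₁₀(6.592e+09) = 98.19 dB(A).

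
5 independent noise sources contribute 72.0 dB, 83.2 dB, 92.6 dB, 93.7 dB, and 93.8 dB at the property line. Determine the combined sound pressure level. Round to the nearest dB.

98 dB

Incoherent sources combine by intensity addition: L_total = 10·log₁₀(Σ 10^(L_i/10)).
Σ 10^(L/10) = 10^(72.0/10) + 10^(83.2/10) + 10^(92.6/10) + 10^(93.7/10) + 10^(93.8/10) = 6.788e+09.
L_total = 10·log₁₀(6.788e+09) = 98.32 dB.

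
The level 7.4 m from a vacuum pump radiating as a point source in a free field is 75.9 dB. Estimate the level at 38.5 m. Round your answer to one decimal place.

For a point source, L₂ = L₁ − 20·log₁₀(r₂/r₁).
L₂ = 75.9 − 20·log₁₀(38.5/7.4) = 75.9 − 14.325 = 61.58 dB.

61.6 dB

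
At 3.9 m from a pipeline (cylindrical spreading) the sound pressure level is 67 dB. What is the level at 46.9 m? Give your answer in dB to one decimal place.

56.2 dB

Cylindrical spreading from a line source gives a 10·log₁₀(r₂/r₁) drop.
L₂ = 67 − 10·log₁₀(46.9/3.9) = 67 − 10.801 = 56.20 dB.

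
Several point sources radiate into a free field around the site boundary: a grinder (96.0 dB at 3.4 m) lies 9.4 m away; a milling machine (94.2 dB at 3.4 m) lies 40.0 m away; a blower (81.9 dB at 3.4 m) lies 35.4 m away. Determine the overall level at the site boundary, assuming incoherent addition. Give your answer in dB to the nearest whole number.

87 dB

First find each source's level at the receiver (point-source: −20·log₁₀(r/r_ref)), then combine on an intensity basis.
grinder: 96.0 − 20·log₁₀(9.4/3.4) = 96.0 − 8.83 = 87.17 dB.
milling machine: 94.2 − 20·log₁₀(40.0/3.4) = 94.2 − 21.41 = 72.79 dB.
blower: 81.9 − 20·log₁₀(35.4/3.4) = 81.9 − 20.35 = 61.55 dB.
Σ 10^(L/10) = 5.413e+08 → L_total = 10·log₁₀(5.413e+08) = 87.33 dB.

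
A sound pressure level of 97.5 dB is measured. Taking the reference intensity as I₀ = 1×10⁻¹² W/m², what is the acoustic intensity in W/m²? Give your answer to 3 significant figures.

0.00562 W/m²

I/I₀ = 10^(97.5/10) = 5.623e+09, so I = 5.623e+09 × 10⁻¹² W/m².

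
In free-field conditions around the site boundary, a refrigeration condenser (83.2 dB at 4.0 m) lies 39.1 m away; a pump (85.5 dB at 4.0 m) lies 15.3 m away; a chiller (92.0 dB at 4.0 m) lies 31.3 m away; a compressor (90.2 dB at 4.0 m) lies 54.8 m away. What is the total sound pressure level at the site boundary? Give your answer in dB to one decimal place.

Apply inverse-square spreading to bring every level to the receiver, then sum 10^(L/10).
refrigeration condenser: 83.2 − 20·log₁₀(39.1/4.0) = 83.2 − 19.80 = 63.40 dB.
pump: 85.5 − 20·log₁₀(15.3/4.0) = 85.5 − 11.65 = 73.85 dB.
chiller: 92.0 − 20·log₁₀(31.3/4.0) = 92.0 − 17.87 = 74.13 dB.
compressor: 90.2 − 20·log₁₀(54.8/4.0) = 90.2 − 22.73 = 67.47 dB.
Σ 10^(L/10) = 5.790e+07 → L_total = 10·log₁₀(5.790e+07) = 77.63 dB.

77.6 dB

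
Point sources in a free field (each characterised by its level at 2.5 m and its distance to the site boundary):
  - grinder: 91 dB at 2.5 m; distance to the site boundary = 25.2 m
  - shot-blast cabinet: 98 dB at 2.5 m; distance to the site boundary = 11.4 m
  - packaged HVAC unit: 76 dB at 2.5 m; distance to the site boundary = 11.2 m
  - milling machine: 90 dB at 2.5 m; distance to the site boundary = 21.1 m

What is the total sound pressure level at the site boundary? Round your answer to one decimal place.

85.2 dB

First find each source's level at the receiver (point-source: −20·log₁₀(r/r_ref)), then combine on an intensity basis.
grinder: 91 − 20·log₁₀(25.2/2.5) = 91 − 20.07 = 70.93 dB.
shot-blast cabinet: 98 − 20·log₁₀(11.4/2.5) = 98 − 13.18 = 84.82 dB.
packaged HVAC unit: 76 − 20·log₁₀(11.2/2.5) = 76 − 13.03 = 62.97 dB.
milling machine: 90 − 20·log₁₀(21.1/2.5) = 90 − 18.53 = 71.47 dB.
Σ 10^(L/10) = 3.319e+08 → L_total = 10·log₁₀(3.319e+08) = 85.21 dB.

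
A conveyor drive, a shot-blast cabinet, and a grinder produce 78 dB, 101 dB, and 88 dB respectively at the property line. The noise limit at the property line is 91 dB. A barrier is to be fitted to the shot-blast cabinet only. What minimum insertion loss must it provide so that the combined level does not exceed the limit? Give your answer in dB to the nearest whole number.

13 dB

Fixed contribution from the other sources: Σ 10^(L/10) = 10^(78/10) + 10^(88/10) = 6.941e+08 (88.41 dB).
The limit corresponds to 10^(91/10) = 1.259e+09; subtracting the fixed part leaves 5.649e+08 for the shot-blast cabinet, i.e. 87.52 dB.
Required insertion loss = 101 − 87.52 = 13.48 dB.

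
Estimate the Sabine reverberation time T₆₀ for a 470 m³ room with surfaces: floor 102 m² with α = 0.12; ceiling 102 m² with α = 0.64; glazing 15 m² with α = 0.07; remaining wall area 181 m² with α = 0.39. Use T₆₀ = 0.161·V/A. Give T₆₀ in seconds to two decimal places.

0.51 s

Summing Sᵢαᵢ: 102·0.12 + 102·0.64 + 15·0.07 + 181·0.39 = 149.16 m².
T₆₀ = 0.161·V/A = 0.161·470/149.16 = 0.507 s.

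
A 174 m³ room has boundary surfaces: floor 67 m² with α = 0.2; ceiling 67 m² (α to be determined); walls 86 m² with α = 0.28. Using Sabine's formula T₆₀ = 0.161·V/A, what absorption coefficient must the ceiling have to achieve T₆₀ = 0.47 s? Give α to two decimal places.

From T₆₀ = 0.161·V/A, the target T₆₀ = 0.47 s needs A = 0.161·174/0.47 = 59.60 m².
Absorption from the other surfaces = 67·0.2 + 86·0.28 = 37.48 m², so the ceiling must supply 22.12 m² over 67 m².
α = 22.12/67 = 0.330.

0.33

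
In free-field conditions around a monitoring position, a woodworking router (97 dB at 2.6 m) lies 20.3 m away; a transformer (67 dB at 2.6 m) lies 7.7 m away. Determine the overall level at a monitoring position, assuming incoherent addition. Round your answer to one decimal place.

Propagate each source to the receiver with L = L_ref − 20·log₁₀(r/r_ref), then add intensities.
woodworking router: 97 − 20·log₁₀(20.3/2.6) = 97 − 17.85 = 79.15 dB.
transformer: 67 − 20·log₁₀(7.7/2.6) = 67 − 9.43 = 57.57 dB.
Σ 10^(L/10) = 8.279e+07 → L_total = 10·log₁₀(8.279e+07) = 79.18 dB.

79.2 dB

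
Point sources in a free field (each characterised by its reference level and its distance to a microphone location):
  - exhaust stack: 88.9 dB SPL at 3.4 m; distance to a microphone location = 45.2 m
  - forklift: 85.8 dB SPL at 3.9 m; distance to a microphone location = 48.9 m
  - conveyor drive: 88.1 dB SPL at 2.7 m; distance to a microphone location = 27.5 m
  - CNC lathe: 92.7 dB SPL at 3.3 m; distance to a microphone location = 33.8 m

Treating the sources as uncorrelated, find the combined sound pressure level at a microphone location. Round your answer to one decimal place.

74.9 dB SPL

Apply inverse-square spreading to bring every level to the receiver, then sum 10^(L/10).
exhaust stack: 88.9 − 20·log₁₀(45.2/3.4) = 88.9 − 22.47 = 66.43 dB SPL.
forklift: 85.8 − 20·log₁₀(48.9/3.9) = 85.8 − 21.96 = 63.84 dB SPL.
conveyor drive: 88.1 − 20·log₁₀(27.5/2.7) = 88.1 − 20.16 = 67.94 dB SPL.
CNC lathe: 92.7 − 20·log₁₀(33.8/3.3) = 92.7 − 20.21 = 72.49 dB SPL.
Σ 10^(L/10) = 3.078e+07 → L_total = 10·log₁₀(3.078e+07) = 74.88 dB SPL.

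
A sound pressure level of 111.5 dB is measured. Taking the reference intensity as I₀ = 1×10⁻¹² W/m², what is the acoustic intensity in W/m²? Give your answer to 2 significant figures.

I/I₀ = 10^(111.5/10) = 1.413e+11, so I = 1.413e+11 × 10⁻¹² W/m².

0.14 W/m²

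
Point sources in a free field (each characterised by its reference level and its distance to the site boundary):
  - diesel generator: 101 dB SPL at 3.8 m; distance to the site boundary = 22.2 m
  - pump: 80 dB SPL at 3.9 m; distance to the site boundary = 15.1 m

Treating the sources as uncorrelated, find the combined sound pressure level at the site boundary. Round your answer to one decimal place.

First find each source's level at the receiver (point-source: −20·log₁₀(r/r_ref)), then combine on an intensity basis.
diesel generator: 101 − 20·log₁₀(22.2/3.8) = 101 − 15.33 = 85.67 dB SPL.
pump: 80 − 20·log₁₀(15.1/3.9) = 80 − 11.76 = 68.24 dB SPL.
Σ 10^(L/10) = 3.755e+08 → L_total = 10·log₁₀(3.755e+08) = 85.75 dB SPL.

85.7 dB SPL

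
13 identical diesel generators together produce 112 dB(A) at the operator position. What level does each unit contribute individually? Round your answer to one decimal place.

100.9 dB(A)

13 equal contributions raise the level by 10·log₁₀ 13 = 11.139 dB, so each unit alone gives 112 − 11.139.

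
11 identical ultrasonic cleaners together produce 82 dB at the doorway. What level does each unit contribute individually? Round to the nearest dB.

Dividing the total intensity by 11 lowers the level by 10·log₁₀ 11 = 10.414 dB: L₁ = 82 − 10.414.

72 dB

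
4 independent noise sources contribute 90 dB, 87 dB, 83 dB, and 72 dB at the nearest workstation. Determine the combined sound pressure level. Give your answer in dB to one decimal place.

92.3 dB

Incoherent sources combine by intensity addition: L_total = 10·log₁₀(Σ 10^(L_i/10)).
Σ 10^(L/10) = 10^(90/10) + 10^(87/10) + 10^(83/10) + 10^(72/10) = 1.717e+09.
L_total = 10·log₁₀(1.717e+09) = 92.35 dB.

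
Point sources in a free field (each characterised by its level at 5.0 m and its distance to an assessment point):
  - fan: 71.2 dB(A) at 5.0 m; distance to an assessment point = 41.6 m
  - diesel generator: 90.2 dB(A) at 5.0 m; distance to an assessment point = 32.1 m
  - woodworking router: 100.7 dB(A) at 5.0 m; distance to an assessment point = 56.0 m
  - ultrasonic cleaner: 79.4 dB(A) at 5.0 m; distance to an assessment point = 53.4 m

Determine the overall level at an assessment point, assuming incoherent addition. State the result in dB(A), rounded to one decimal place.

80.8 dB(A)

Apply inverse-square spreading to bring every level to the receiver, then sum 10^(L/10).
fan: 71.2 − 20·log₁₀(41.6/5.0) = 71.2 − 18.40 = 52.80 dB(A).
diesel generator: 90.2 − 20·log₁₀(32.1/5.0) = 90.2 − 16.15 = 74.05 dB(A).
woodworking router: 100.7 − 20·log₁₀(56.0/5.0) = 100.7 − 20.98 = 79.72 dB(A).
ultrasonic cleaner: 79.4 − 20·log₁₀(53.4/5.0) = 79.4 − 20.57 = 58.83 dB(A).
Σ 10^(L/10) = 1.200e+08 → L_total = 10·log₁₀(1.200e+08) = 80.79 dB(A).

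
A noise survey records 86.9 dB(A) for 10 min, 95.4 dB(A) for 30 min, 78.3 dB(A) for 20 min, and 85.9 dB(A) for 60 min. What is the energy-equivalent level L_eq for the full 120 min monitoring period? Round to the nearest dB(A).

L_eq = 10·log₁₀[(1/T)·Σ tᵢ·10^(Lᵢ/10)] with T = 120 min.
Σ tᵢ·10^(Lᵢ/10) = 10·10^(86.9/10) + 30·10^(95.4/10) + 20·10^(78.3/10) + 60·10^(85.9/10) = 1.336e+11.
L_eq = 10·log₁₀(1.336e+11/120) = 90.47 dB(A).

90 dB(A)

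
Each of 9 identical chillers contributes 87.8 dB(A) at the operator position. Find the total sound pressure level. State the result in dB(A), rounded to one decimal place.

L_total = L₁ + 10·log₁₀ N for N identical incoherent sources.
L_total = 87.8 + 10·log₁₀(9) = 87.8 + 9.542 = 97.34 dB(A).

97.3 dB(A)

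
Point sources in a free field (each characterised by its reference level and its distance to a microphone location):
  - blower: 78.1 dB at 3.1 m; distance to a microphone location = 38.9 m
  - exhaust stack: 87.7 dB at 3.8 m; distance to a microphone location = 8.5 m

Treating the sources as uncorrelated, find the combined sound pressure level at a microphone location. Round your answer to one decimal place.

First find each source's level at the receiver (point-source: −20·log₁₀(r/r_ref)), then combine on an intensity basis.
blower: 78.1 − 20·log₁₀(38.9/3.1) = 78.1 − 21.97 = 56.13 dB.
exhaust stack: 87.7 − 20·log₁₀(8.5/3.8) = 87.7 − 6.99 = 80.71 dB.
Σ 10^(L/10) = 1.181e+08 → L_total = 10·log₁₀(1.181e+08) = 80.72 dB.

80.7 dB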